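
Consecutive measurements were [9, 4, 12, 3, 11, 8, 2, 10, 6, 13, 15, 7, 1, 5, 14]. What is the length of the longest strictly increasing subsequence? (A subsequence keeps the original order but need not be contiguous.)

5

Track the smallest tail for each achievable length (strict):
9 → extends → [9]
4 → replaces 9 → [4]
12 → extends → [4, 12]
3 → replaces 4 → [3, 12]
11 → replaces 12 → [3, 11]
8 → replaces 11 → [3, 8]
2 → replaces 3 → [2, 8]
10 → extends → [2, 8, 10]
6 → replaces 8 → [2, 6, 10]
13 → extends → [2, 6, 10, 13]
15 → extends → [2, 6, 10, 13, 15]
7 → replaces 10 → [2, 6, 7, 13, 15]
1 → replaces 2 → [1, 6, 7, 13, 15]
5 → replaces 6 → [1, 5, 7, 13, 15]
14 → replaces 15 → [1, 5, 7, 13, 14]
Five tails, so the longest strictly increasing subsequence has length 5 (e.g. 4, 8, 10, 13, 15).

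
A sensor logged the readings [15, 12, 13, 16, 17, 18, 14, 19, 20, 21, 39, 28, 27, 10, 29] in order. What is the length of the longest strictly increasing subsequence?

Track the smallest tail for each achievable length (strict):
15 → extends → [15]
12 → replaces 15 → [12]
13 → extends → [12, 13]
16 → extends → [12, 13, 16]
17 → extends → [12, 13, 16, 17]
18 → extends → [12, 13, 16, 17, 18]
14 → replaces 16 → [12, 13, 14, 17, 18]
19 → extends → [12, 13, 14, 17, 18, 19]
20 → extends → [12, 13, 14, 17, 18, 19, 20]
21 → extends → [12, 13, 14, 17, 18, 19, 20, 21]
39 → extends → [12, 13, 14, 17, 18, 19, 20, 21, 39]
28 → replaces 39 → [12, 13, 14, 17, 18, 19, 20, 21, 28]
27 → replaces 28 → [12, 13, 14, 17, 18, 19, 20, 21, 27]
10 → replaces 12 → [10, 13, 14, 17, 18, 19, 20, 21, 27]
29 → extends → [10, 13, 14, 17, 18, 19, 20, 21, 27, 29]
Ten tails, so the longest strictly increasing subsequence has length 10 (e.g. 12, 13, 16, 17, 18, 19, 20, 21, 28, 29).

10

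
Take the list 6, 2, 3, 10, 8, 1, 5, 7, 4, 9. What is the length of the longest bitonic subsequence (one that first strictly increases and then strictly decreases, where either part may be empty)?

6

inc[i] = longest strictly increasing subsequence ending at i; dec[i] = longest strictly decreasing subsequence starting at i:
i:      1  2  3  4  5  6  7  8  9 10
a[i]:   6  2  3 10  8  1  5  7  4  9
inc:    1  1  2  3  3  1  3  4  3  5
dec:    3  2  2  4  3  1  2  2  1  1
Best peak at i=4 (value 10): inc=3, dec=4, length 3+4−1 = 6.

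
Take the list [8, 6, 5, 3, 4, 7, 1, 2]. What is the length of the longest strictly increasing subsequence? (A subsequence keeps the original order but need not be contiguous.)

3

Let dp[i] be the length of the longest such subsequence ending at index i:
i:     1 2 3 4 5 6 7 8
a[i]:  8 6 5 3 4 7 1 2
dp:    1 1 1 1 2 3 1 2
Maximum dp value is 3.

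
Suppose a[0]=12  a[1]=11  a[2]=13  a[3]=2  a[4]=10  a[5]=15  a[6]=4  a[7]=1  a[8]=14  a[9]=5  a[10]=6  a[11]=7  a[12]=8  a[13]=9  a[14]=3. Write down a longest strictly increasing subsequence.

Patience tails give the LIS length; then backtrack through the dp parents:
12 → extends → [12]
11 → replaces 12 → [11]
13 → extends → [11, 13]
2 → replaces 11 → [2, 13]
10 → replaces 13 → [2, 10]
15 → extends → [2, 10, 15]
4 → replaces 10 → [2, 4, 15]
1 → replaces 2 → [1, 4, 15]
14 → replaces 15 → [1, 4, 14]
5 → replaces 14 → [1, 4, 5]
6 → extends → [1, 4, 5, 6]
7 → extends → [1, 4, 5, 6, 7]
8 → extends → [1, 4, 5, 6, 7, 8]
9 → extends → [1, 4, 5, 6, 7, 8, 9]
3 → replaces 4 → [1, 3, 5, 6, 7, 8, 9]
Length 7; one witness is 2, 4, 5, 6, 7, 8, 9.

2, 4, 5, 6, 7, 8, 9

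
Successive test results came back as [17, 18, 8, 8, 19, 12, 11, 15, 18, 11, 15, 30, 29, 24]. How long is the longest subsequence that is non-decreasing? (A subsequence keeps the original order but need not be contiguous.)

Let dp[i] be the length of the longest such subsequence ending at index i:
i:      1  2  3  4  5  6  7  8  9 10 11 12 13 14
a[i]:  17 18  8  8 19 12 11 15 18 11 15 30 29 24
dp:     1  2  1  2  3  3  3  4  5  4  5  6  6  6
Maximum dp value is 6.

6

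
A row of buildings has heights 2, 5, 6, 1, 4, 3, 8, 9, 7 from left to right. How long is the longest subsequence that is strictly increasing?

5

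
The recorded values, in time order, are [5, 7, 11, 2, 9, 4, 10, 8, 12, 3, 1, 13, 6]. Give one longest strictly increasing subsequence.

5, 7, 9, 10, 12, 13

Patience tails give the LIS length; then backtrack through the dp parents:
5 → extends → [5]
7 → extends → [5, 7]
11 → extends → [5, 7, 11]
2 → replaces 5 → [2, 7, 11]
9 → replaces 11 → [2, 7, 9]
4 → replaces 7 → [2, 4, 9]
10 → extends → [2, 4, 9, 10]
8 → replaces 9 → [2, 4, 8, 10]
12 → extends → [2, 4, 8, 10, 12]
3 → replaces 4 → [2, 3, 8, 10, 12]
1 → replaces 2 → [1, 3, 8, 10, 12]
13 → extends → [1, 3, 8, 10, 12, 13]
6 → replaces 8 → [1, 3, 6, 10, 12, 13]
Length 6; one witness is 5, 7, 9, 10, 12, 13.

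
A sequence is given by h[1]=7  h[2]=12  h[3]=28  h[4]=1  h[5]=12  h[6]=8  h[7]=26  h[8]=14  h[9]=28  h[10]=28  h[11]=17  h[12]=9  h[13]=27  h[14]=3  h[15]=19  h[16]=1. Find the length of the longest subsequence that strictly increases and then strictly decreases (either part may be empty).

inc[i] = longest strictly increasing subsequence ending at i; dec[i] = longest strictly decreasing subsequence starting at i:
i:      1  2  3  4  5  6  7  8  9 10 11 12 13 14 15 16
h[i]:   7 12 28  1 12  8 26 14 28 28 17  9 27  3 19  1
inc:    1  2  3  1  2  2  3  3  4  4  4  3  5  2  5  1
dec:    3  4  6  1  4  3  5  4  5  5  4  3  3  2  2  1
Best peak at i=3 (value 28): inc=3, dec=6, length 3+6−1 = 8.

8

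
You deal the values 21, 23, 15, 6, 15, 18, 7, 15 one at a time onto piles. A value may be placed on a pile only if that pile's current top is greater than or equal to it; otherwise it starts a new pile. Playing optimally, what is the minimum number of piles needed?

3

Place each on the leftmost legal pile:
21 → new pile 1 (tops now [21])
23 → new pile 2 (tops now [21, 23])
15 → pile 1 (tops now [15, 23])
6 → pile 1 (tops now [6, 23])
15 → pile 2 (tops now [6, 15])
18 → new pile 3 (tops now [6, 15, 18])
7 → pile 2 (tops now [6, 7, 18])
15 → pile 3 (tops now [6, 7, 15])
Three piles.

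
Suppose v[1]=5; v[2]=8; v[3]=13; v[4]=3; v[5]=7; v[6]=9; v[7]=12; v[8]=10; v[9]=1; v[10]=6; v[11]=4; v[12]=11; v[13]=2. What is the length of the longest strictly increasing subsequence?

Track the smallest tail for each achievable length (strict):
5 → extends → [5]
8 → extends → [5, 8]
13 → extends → [5, 8, 13]
3 → replaces 5 → [3, 8, 13]
7 → replaces 8 → [3, 7, 13]
9 → replaces 13 → [3, 7, 9]
12 → extends → [3, 7, 9, 12]
10 → replaces 12 → [3, 7, 9, 10]
1 → replaces 3 → [1, 7, 9, 10]
6 → replaces 7 → [1, 6, 9, 10]
4 → replaces 6 → [1, 4, 9, 10]
11 → extends → [1, 4, 9, 10, 11]
2 → replaces 4 → [1, 2, 9, 10, 11]
Five tails, so the longest strictly increasing subsequence has length 5 (e.g. 5, 8, 9, 10, 11).

5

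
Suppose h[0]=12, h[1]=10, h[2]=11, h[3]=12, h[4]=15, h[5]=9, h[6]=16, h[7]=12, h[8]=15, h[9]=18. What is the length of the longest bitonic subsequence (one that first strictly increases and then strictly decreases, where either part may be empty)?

inc[i] = longest strictly increasing subsequence ending at i; dec[i] = longest strictly decreasing subsequence starting at i:
i:      0  1  2  3  4  5  6  7  8  9
h[i]:  12 10 11 12 15  9 16 12 15 18
inc:    1  1  2  3  4  1  5  3  4  6
dec:    3  2  2  2  2  1  2  1  1  1
Best peak at i=6 (value 16): inc=5, dec=2, length 5+2−1 = 6.

6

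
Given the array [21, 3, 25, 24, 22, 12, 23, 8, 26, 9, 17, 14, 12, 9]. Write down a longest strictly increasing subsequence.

21, 22, 23, 26

Patience tails give the LIS length; then backtrack through the dp parents:
21 → extends → [21]
3 → replaces 21 → [3]
25 → extends → [3, 25]
24 → replaces 25 → [3, 24]
22 → replaces 24 → [3, 22]
12 → replaces 22 → [3, 12]
23 → extends → [3, 12, 23]
8 → replaces 12 → [3, 8, 23]
26 → extends → [3, 8, 23, 26]
9 → replaces 23 → [3, 8, 9, 26]
17 → replaces 26 → [3, 8, 9, 17]
14 → replaces 17 → [3, 8, 9, 14]
12 → replaces 14 → [3, 8, 9, 12]
9 → already a tail → [3, 8, 9, 12]
Length 4; one witness is 21, 22, 23, 26.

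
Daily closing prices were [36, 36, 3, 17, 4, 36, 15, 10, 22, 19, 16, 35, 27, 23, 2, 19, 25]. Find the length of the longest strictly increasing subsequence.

Let dp[i] be the length of the longest such subsequence ending at index i:
i:      1  2  3  4  5  6  7  8  9 10 11 12 13 14 15 16 17
a[i]:  36 36  3 17  4 36 15 10 22 19 16 35 27 23  2 19 25
dp:     1  1  1  2  2  3  3  3  4  4  4  5  5  5  1  5  6
Maximum dp value is 6.

6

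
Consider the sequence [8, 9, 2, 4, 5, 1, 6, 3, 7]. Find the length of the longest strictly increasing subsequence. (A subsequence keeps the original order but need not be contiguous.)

5

Let dp[i] be the length of the longest such subsequence ending at index i:
i:     1 2 3 4 5 6 7 8 9
a[i]:  8 9 2 4 5 1 6 3 7
dp:    1 2 1 2 3 1 4 2 5
Maximum dp value is 5.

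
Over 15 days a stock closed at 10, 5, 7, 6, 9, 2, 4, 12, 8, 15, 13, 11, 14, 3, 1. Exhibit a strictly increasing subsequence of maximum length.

Patience tails give the LIS length; then backtrack through the dp parents:
10 → extends → [10]
5 → replaces 10 → [5]
7 → extends → [5, 7]
6 → replaces 7 → [5, 6]
9 → extends → [5, 6, 9]
2 → replaces 5 → [2, 6, 9]
4 → replaces 6 → [2, 4, 9]
12 → extends → [2, 4, 9, 12]
8 → replaces 9 → [2, 4, 8, 12]
15 → extends → [2, 4, 8, 12, 15]
13 → replaces 15 → [2, 4, 8, 12, 13]
11 → replaces 12 → [2, 4, 8, 11, 13]
14 → extends → [2, 4, 8, 11, 13, 14]
3 → replaces 4 → [2, 3, 8, 11, 13, 14]
1 → replaces 2 → [1, 3, 8, 11, 13, 14]
Length 6; one witness is 5, 7, 9, 12, 13, 14.

5, 7, 9, 12, 13, 14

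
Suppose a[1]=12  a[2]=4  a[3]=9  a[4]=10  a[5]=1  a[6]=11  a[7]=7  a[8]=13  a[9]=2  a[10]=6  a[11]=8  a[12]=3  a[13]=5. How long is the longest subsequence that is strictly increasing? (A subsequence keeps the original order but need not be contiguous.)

Track the smallest tail for each achievable length (strict):
12 → extends → [12]
4 → replaces 12 → [4]
9 → extends → [4, 9]
10 → extends → [4, 9, 10]
1 → replaces 4 → [1, 9, 10]
11 → extends → [1, 9, 10, 11]
7 → replaces 9 → [1, 7, 10, 11]
13 → extends → [1, 7, 10, 11, 13]
2 → replaces 7 → [1, 2, 10, 11, 13]
6 → replaces 10 → [1, 2, 6, 11, 13]
8 → replaces 11 → [1, 2, 6, 8, 13]
3 → replaces 6 → [1, 2, 3, 8, 13]
5 → replaces 8 → [1, 2, 3, 5, 13]
Five tails, so the longest strictly increasing subsequence has length 5 (e.g. 4, 9, 10, 11, 13).

5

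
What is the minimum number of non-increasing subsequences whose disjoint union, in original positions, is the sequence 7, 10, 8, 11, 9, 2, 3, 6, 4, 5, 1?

4

Place each on the leftmost legal pile:
7 → new pile 1 (tops now [7])
10 → new pile 2 (tops now [7, 10])
8 → pile 2 (tops now [7, 8])
11 → new pile 3 (tops now [7, 8, 11])
9 → pile 3 (tops now [7, 8, 9])
2 → pile 1 (tops now [2, 8, 9])
3 → pile 2 (tops now [2, 3, 9])
6 → pile 3 (tops now [2, 3, 6])
4 → pile 3 (tops now [2, 3, 4])
5 → new pile 4 (tops now [2, 3, 4, 5])
1 → pile 1 (tops now [1, 3, 4, 5])
Four piles.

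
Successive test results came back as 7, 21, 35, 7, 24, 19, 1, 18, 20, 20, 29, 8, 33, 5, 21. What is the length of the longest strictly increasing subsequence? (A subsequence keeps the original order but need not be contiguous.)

5

Track the smallest tail for each achievable length (strict):
7 → extends → [7]
21 → extends → [7, 21]
35 → extends → [7, 21, 35]
7 → already a tail → [7, 21, 35]
24 → replaces 35 → [7, 21, 24]
19 → replaces 21 → [7, 19, 24]
1 → replaces 7 → [1, 19, 24]
18 → replaces 19 → [1, 18, 24]
20 → replaces 24 → [1, 18, 20]
20 → already a tail → [1, 18, 20]
29 → extends → [1, 18, 20, 29]
8 → replaces 18 → [1, 8, 20, 29]
33 → extends → [1, 8, 20, 29, 33]
5 → replaces 8 → [1, 5, 20, 29, 33]
21 → replaces 29 → [1, 5, 20, 21, 33]
Five tails, so the longest strictly increasing subsequence has length 5 (e.g. 7, 21, 24, 29, 33).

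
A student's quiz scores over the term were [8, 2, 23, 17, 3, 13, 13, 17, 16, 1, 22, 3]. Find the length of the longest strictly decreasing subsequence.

4

Negate each value so 'decreasing' becomes 'increasing', then run patience tails on the negated sequence:
-8 → extends → [-8]
-2 → extends → [-8, -2]
-23 → replaces -8 → [-23, -2]
-17 → replaces -2 → [-23, -17]
-3 → extends → [-23, -17, -3]
-13 → replaces -3 → [-23, -17, -13]
-13 → already a tail → [-23, -17, -13]
-17 → already a tail → [-23, -17, -13]
-16 → replaces -13 → [-23, -17, -16]
-1 → extends → [-23, -17, -16, -1]
-22 → replaces -17 → [-23, -22, -16, -1]
-3 → replaces -1 → [-23, -22, -16, -3]
Four tails, so the longest strictly decreasing subsequence of the original has length 4.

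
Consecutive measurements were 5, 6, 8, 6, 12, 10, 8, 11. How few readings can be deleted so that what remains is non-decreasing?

Fewest deletions = n − (longest non-decreasing subsequence).
Patience tails:
5 → extends → [5]
6 → extends → [5, 6]
8 → extends → [5, 6, 8]
6 → replaces 8 → [5, 6, 6]
12 → extends → [5, 6, 6, 12]
10 → replaces 12 → [5, 6, 6, 10]
8 → replaces 10 → [5, 6, 6, 8]
11 → extends → [5, 6, 6, 8, 11]
Longest non-decreasing subsequence has length 5, so deletions = 8 − 5 = 3.

3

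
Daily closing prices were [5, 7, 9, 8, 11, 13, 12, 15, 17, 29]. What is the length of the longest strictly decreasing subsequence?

Let dp[i] be the longest strictly decreasing subsequence ending at i:
i:      1  2  3  4  5  6  7  8  9 10
a[i]:   5  7  9  8 11 13 12 15 17 29
dp:     1  1  1  2  1  1  2  1  1  1
Maximum is 2.

2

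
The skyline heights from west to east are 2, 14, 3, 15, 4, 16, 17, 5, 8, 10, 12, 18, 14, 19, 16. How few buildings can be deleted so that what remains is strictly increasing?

Fewest deletions = n − (longest strictly increasing subsequence).
i:      1  2  3  4  5  6  7  8  9 10 11 12 13 14 15
a[i]:   2 14  3 15  4 16 17  5  8 10 12 18 14 19 16
dp:     1  2  2  3  3  4  5  4  5  6  7  8  8  9  9
max dp = 9, so deletions = 15 − 9 = 6.

6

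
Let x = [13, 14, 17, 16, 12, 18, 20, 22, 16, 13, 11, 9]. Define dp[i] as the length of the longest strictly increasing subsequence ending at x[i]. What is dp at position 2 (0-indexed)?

3

dp[i] = 1 + max{dp[j] : j<i, x[j]<x[i]} (or 1 if no such j):
i:      0  1  2  3  4  5  6  7  8  9 10 11
x[i]:  13 14 17 16 12 18 20 22 16 13 11  9
dp:     1  2  3  3  1  4  5  6  3  2  1  1
At index 2 the value is 3.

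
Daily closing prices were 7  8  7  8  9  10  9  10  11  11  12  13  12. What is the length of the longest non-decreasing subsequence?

10

Track the smallest tail for each achievable length (allowing ties):
7 → extends → [7]
8 → extends → [7, 8]
7 → replaces 8 → [7, 7]
8 → extends → [7, 7, 8]
9 → extends → [7, 7, 8, 9]
10 → extends → [7, 7, 8, 9, 10]
9 → replaces 10 → [7, 7, 8, 9, 9]
10 → extends → [7, 7, 8, 9, 9, 10]
11 → extends → [7, 7, 8, 9, 9, 10, 11]
11 → extends → [7, 7, 8, 9, 9, 10, 11, 11]
12 → extends → [7, 7, 8, 9, 9, 10, 11, 11, 12]
13 → extends → [7, 7, 8, 9, 9, 10, 11, 11, 12, 13]
12 → replaces 13 → [7, 7, 8, 9, 9, 10, 11, 11, 12, 12]
Ten tails, so the longest non-decreasing subsequence has length 10 (e.g. 7, 8, 8, 9, 10, 10, 11, 11, 12, 13).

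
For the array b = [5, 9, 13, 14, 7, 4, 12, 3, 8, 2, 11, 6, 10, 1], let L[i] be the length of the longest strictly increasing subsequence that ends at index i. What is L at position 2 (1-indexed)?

2

dp[i] = 1 + max{dp[j] : j<i, b[j]<b[i]} (or 1 if no such j):
i:      1  2  3  4  5  6  7  8  9 10 11 12 13 14
b[i]:   5  9 13 14  7  4 12  3  8  2 11  6 10  1
dp:     1  2  3  4  2  1  3  1  3  1  4  2  4  1
At index 2 the value is 2.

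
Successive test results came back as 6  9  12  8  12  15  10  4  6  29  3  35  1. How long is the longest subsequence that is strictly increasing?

Let dp[i] be the length of the longest such subsequence ending at index i:
i:      1  2  3  4  5  6  7  8  9 10 11 12 13
a[i]:   6  9 12  8 12 15 10  4  6 29  3 35  1
dp:     1  2  3  2  3  4  3  1  2  5  1  6  1
Maximum dp value is 6.

6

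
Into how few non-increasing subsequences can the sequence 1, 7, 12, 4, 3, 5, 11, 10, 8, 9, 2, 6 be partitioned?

5

Place each on the leftmost legal pile:
1 → new pile 1 (tops now [1])
7 → new pile 2 (tops now [1, 7])
12 → new pile 3 (tops now [1, 7, 12])
4 → pile 2 (tops now [1, 4, 12])
3 → pile 2 (tops now [1, 3, 12])
5 → pile 3 (tops now [1, 3, 5])
11 → new pile 4 (tops now [1, 3, 5, 11])
10 → pile 4 (tops now [1, 3, 5, 10])
8 → pile 4 (tops now [1, 3, 5, 8])
9 → new pile 5 (tops now [1, 3, 5, 8, 9])
2 → pile 2 (tops now [1, 2, 5, 8, 9])
6 → pile 4 (tops now [1, 2, 5, 6, 9])
Five piles.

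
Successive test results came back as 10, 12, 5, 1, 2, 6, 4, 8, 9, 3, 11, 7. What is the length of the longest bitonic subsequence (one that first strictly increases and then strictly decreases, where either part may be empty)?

7

inc[i] = longest strictly increasing subsequence ending at i; dec[i] = longest strictly decreasing subsequence starting at i:
i:      1  2  3  4  5  6  7  8  9 10 11 12
a[i]:  10 12  5  1  2  6  4  8  9  3 11  7
inc:    1  2  1  1  2  3  3  4  5  3  6  4
dec:    4  4  3  1  1  3  2  2  2  1  2  1
Best peak at i=11 (value 11): inc=6, dec=2, length 6+2−1 = 7.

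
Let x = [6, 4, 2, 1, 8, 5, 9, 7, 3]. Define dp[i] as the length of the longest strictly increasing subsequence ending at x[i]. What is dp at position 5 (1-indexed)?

dp[i] = 1 + max{dp[j] : j<i, x[j]<x[i]} (or 1 if no such j):
i:     1 2 3 4 5 6 7 8 9
x[i]:  6 4 2 1 8 5 9 7 3
dp:    1 1 1 1 2 2 3 3 2
At index 5 the value is 2.

2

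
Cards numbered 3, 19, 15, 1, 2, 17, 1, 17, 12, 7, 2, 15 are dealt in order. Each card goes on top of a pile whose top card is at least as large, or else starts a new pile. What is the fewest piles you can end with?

4

Place each on the leftmost legal pile:
3 → new pile 1 (tops now [3])
19 → new pile 2 (tops now [3, 19])
15 → pile 2 (tops now [3, 15])
1 → pile 1 (tops now [1, 15])
2 → pile 2 (tops now [1, 2])
17 → new pile 3 (tops now [1, 2, 17])
1 → pile 1 (tops now [1, 2, 17])
17 → pile 3 (tops now [1, 2, 17])
12 → pile 3 (tops now [1, 2, 12])
7 → pile 3 (tops now [1, 2, 7])
2 → pile 2 (tops now [1, 2, 7])
15 → new pile 4 (tops now [1, 2, 7, 15])
Four piles.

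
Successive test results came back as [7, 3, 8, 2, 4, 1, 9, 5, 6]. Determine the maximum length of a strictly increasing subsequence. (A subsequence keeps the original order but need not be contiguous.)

Track the smallest tail for each achievable length (strict):
7 → extends → [7]
3 → replaces 7 → [3]
8 → extends → [3, 8]
2 → replaces 3 → [2, 8]
4 → replaces 8 → [2, 4]
1 → replaces 2 → [1, 4]
9 → extends → [1, 4, 9]
5 → replaces 9 → [1, 4, 5]
6 → extends → [1, 4, 5, 6]
Four tails, so the longest strictly increasing subsequence has length 4 (e.g. 3, 4, 5, 6).

4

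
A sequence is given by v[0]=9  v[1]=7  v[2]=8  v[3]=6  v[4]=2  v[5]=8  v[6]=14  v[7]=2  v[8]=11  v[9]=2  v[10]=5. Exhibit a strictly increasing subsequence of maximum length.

Patience tails give the LIS length; then backtrack through the dp parents:
9 → extends → [9]
7 → replaces 9 → [7]
8 → extends → [7, 8]
6 → replaces 7 → [6, 8]
2 → replaces 6 → [2, 8]
8 → already a tail → [2, 8]
14 → extends → [2, 8, 14]
2 → already a tail → [2, 8, 14]
11 → replaces 14 → [2, 8, 11]
2 → already a tail → [2, 8, 11]
5 → replaces 8 → [2, 5, 11]
Length 3; one witness is 7, 8, 14.

7, 8, 14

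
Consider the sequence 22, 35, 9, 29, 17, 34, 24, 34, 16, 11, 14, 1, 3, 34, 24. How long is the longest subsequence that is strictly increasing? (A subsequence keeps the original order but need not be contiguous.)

Let dp[i] be the length of the longest such subsequence ending at index i:
i:      1  2  3  4  5  6  7  8  9 10 11 12 13 14 15
a[i]:  22 35  9 29 17 34 24 34 16 11 14  1  3 34 24
dp:     1  2  1  2  2  3  3  4  2  2  3  1  2  4  4
Maximum dp value is 4.

4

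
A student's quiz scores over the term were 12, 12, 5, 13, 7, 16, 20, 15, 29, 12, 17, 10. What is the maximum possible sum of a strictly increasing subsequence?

90

Let S[i] be the best sum of a strictly increasing subsequence ending at i:
i:      1  2  3  4  5  6  7  8  9 10 11 12
a[i]:  12 12  5 13  7 16 20 15 29 12 17 10
S:     12 12  5 25 12 41 61 40 90 24 58 22
Maximum is 90 (e.g. 12 + 13 + 16 + 20 + 29).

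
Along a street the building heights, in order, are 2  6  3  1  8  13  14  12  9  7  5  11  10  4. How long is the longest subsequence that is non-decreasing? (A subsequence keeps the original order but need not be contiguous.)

5

Track the smallest tail for each achievable length (allowing ties):
2 → extends → [2]
6 → extends → [2, 6]
3 → replaces 6 → [2, 3]
1 → replaces 2 → [1, 3]
8 → extends → [1, 3, 8]
13 → extends → [1, 3, 8, 13]
14 → extends → [1, 3, 8, 13, 14]
12 → replaces 13 → [1, 3, 8, 12, 14]
9 → replaces 12 → [1, 3, 8, 9, 14]
7 → replaces 8 → [1, 3, 7, 9, 14]
5 → replaces 7 → [1, 3, 5, 9, 14]
11 → replaces 14 → [1, 3, 5, 9, 11]
10 → replaces 11 → [1, 3, 5, 9, 10]
4 → replaces 5 → [1, 3, 4, 9, 10]
Five tails, so the longest non-decreasing subsequence has length 5 (e.g. 2, 6, 8, 13, 14).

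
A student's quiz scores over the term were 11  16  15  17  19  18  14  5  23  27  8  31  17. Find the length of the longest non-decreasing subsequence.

Track the smallest tail for each achievable length (allowing ties):
11 → extends → [11]
16 → extends → [11, 16]
15 → replaces 16 → [11, 15]
17 → extends → [11, 15, 17]
19 → extends → [11, 15, 17, 19]
18 → replaces 19 → [11, 15, 17, 18]
14 → replaces 15 → [11, 14, 17, 18]
5 → replaces 11 → [5, 14, 17, 18]
23 → extends → [5, 14, 17, 18, 23]
27 → extends → [5, 14, 17, 18, 23, 27]
8 → replaces 14 → [5, 8, 17, 18, 23, 27]
31 → extends → [5, 8, 17, 18, 23, 27, 31]
17 → replaces 18 → [5, 8, 17, 17, 23, 27, 31]
Seven tails, so the longest non-decreasing subsequence has length 7 (e.g. 11, 16, 17, 19, 23, 27, 31).

7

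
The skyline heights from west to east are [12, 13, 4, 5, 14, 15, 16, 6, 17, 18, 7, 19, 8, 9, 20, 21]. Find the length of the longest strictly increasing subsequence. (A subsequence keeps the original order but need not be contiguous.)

10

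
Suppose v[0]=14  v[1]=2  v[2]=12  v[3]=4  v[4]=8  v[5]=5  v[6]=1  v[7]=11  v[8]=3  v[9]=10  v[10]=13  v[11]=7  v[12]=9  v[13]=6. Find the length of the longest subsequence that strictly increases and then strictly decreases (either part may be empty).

7

inc[i] = longest strictly increasing subsequence ending at i; dec[i] = longest strictly decreasing subsequence starting at i:
i:      0  1  2  3  4  5  6  7  8  9 10 11 12 13
v[i]:  14  2 12  4  8  5  1 11  3 10 13  7  9  6
inc:    1  1  2  2  3  3  1  4  2  4  5  4  5  4
dec:    6  2  5  2  3  2  1  4  1  3  3  2  2  1
Best peak at i=7 (value 11): inc=4, dec=4, length 4+4−1 = 7.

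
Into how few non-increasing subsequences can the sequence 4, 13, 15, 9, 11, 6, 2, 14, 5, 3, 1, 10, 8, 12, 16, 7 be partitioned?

5

Place each on the leftmost legal pile:
4 → new pile 1 (tops now [4])
13 → new pile 2 (tops now [4, 13])
15 → new pile 3 (tops now [4, 13, 15])
9 → pile 2 (tops now [4, 9, 15])
11 → pile 3 (tops now [4, 9, 11])
6 → pile 2 (tops now [4, 6, 11])
2 → pile 1 (tops now [2, 6, 11])
14 → new pile 4 (tops now [2, 6, 11, 14])
5 → pile 2 (tops now [2, 5, 11, 14])
3 → pile 2 (tops now [2, 3, 11, 14])
1 → pile 1 (tops now [1, 3, 11, 14])
10 → pile 3 (tops now [1, 3, 10, 14])
8 → pile 3 (tops now [1, 3, 8, 14])
12 → pile 4 (tops now [1, 3, 8, 12])
16 → new pile 5 (tops now [1, 3, 8, 12, 16])
7 → pile 3 (tops now [1, 3, 7, 12, 16])
Five piles.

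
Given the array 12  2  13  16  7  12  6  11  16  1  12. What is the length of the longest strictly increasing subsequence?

4

Track the smallest tail for each achievable length (strict):
12 → extends → [12]
2 → replaces 12 → [2]
13 → extends → [2, 13]
16 → extends → [2, 13, 16]
7 → replaces 13 → [2, 7, 16]
12 → replaces 16 → [2, 7, 12]
6 → replaces 7 → [2, 6, 12]
11 → replaces 12 → [2, 6, 11]
16 → extends → [2, 6, 11, 16]
1 → replaces 2 → [1, 6, 11, 16]
12 → replaces 16 → [1, 6, 11, 12]
Four tails, so the longest strictly increasing subsequence has length 4 (e.g. 2, 7, 12, 16).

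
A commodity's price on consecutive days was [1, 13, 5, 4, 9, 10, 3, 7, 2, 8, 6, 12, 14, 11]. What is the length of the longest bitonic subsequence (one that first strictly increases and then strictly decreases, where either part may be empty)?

7

inc[i] = longest strictly increasing subsequence ending at i; dec[i] = longest strictly decreasing subsequence starting at i:
i:      1  2  3  4  5  6  7  8  9 10 11 12 13 14
a[i]:   1 13  5  4  9 10  3  7  2  8  6 12 14 11
inc:    1  2  2  2  3  4  2  3  2  4  3  5  6  5
dec:    1  5  4  3  3  3  2  2  1  2  1  2  2  1
Best peak at i=13 (value 14): inc=6, dec=2, length 6+2−1 = 7.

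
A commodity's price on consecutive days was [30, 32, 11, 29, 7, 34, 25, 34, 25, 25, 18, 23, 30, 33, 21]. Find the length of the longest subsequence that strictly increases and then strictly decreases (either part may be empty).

6

inc[i] = longest strictly increasing subsequence ending at i; dec[i] = longest strictly decreasing subsequence starting at i:
i:      1  2  3  4  5  6  7  8  9 10 11 12 13 14 15
a[i]:  30 32 11 29  7 34 25 34 25 25 18 23 30 33 21
inc:    1  2  1  2  1  3  2  3  2  2  2  3  4  5  3
dec:    5  5  2  4  1  4  3  4  3  3  1  2  2  2  1
Best peak at i=2 (value 32): inc=2, dec=5, length 2+5−1 = 6.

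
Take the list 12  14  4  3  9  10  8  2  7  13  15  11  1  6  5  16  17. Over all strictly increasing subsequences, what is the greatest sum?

Let S[i] be the best sum of a strictly increasing subsequence ending at i:
i:      1  2  3  4  5  6  7  8  9 10 11 12 13 14 15 16 17
a[i]:  12 14  4  3  9 10  8  2  7 13 15 11  1  6  5 16 17
S:     12 26  4  3 13 23 12  2 11 36 51 34  1 10  9 67 84
Maximum is 84 (e.g. 4 + 9 + 10 + 13 + 15 + 16 + 17).

84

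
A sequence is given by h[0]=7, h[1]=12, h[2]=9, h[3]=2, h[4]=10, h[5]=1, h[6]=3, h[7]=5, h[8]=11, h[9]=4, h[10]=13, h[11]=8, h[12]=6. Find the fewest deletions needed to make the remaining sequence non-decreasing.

8

Fewest deletions = n − (longest non-decreasing subsequence).
i:      0  1  2  3  4  5  6  7  8  9 10 11 12
h[i]:   7 12  9  2 10  1  3  5 11  4 13  8  6
dp:     1  2  2  1  3  1  2  3  4  3  5  4  4
max dp = 5, so deletions = 13 − 5 = 8.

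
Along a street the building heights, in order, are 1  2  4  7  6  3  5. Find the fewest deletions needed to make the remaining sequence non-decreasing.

3

Fewest deletions = n − (longest non-decreasing subsequence).
Patience tails:
1 → extends → [1]
2 → extends → [1, 2]
4 → extends → [1, 2, 4]
7 → extends → [1, 2, 4, 7]
6 → replaces 7 → [1, 2, 4, 6]
3 → replaces 4 → [1, 2, 3, 6]
5 → replaces 6 → [1, 2, 3, 5]
Longest non-decreasing subsequence has length 4, so deletions = 7 − 4 = 3.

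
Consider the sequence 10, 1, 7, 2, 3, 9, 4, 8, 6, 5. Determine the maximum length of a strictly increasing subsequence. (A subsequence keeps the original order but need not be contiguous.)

Let dp[i] be the length of the longest such subsequence ending at index i:
i:      1  2  3  4  5  6  7  8  9 10
a[i]:  10  1  7  2  3  9  4  8  6  5
dp:     1  1  2  2  3  4  4  5  5  5
Maximum dp value is 5.

5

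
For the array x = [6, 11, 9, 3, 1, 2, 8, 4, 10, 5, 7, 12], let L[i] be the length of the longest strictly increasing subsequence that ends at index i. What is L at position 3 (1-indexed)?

dp[i] = 1 + max{dp[j] : j<i, x[j]<x[i]} (or 1 if no such j):
i:      1  2  3  4  5  6  7  8  9 10 11 12
x[i]:   6 11  9  3  1  2  8  4 10  5  7 12
dp:     1  2  2  1  1  2  3  3  4  4  5  6
At index 3 the value is 2.

2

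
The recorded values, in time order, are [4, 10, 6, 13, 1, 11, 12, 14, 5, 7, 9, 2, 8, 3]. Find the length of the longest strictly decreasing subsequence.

5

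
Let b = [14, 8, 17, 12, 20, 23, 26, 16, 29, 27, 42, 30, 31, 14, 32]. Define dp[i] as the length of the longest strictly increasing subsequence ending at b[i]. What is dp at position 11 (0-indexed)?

dp[i] = 1 + max{dp[j] : j<i, b[j]<b[i]} (or 1 if no such j):
i:      0  1  2  3  4  5  6  7  8  9 10 11 12 13 14
b[i]:  14  8 17 12 20 23 26 16 29 27 42 30 31 14 32
dp:     1  1  2  2  3  4  5  3  6  6  7  7  8  3  9
At index 11 the value is 7.

7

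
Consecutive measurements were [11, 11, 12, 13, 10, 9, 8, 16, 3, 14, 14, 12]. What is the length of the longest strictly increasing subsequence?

4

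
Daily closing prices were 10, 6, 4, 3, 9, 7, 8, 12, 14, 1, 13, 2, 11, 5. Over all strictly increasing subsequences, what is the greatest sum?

47

Let S[i] be the best sum of a strictly increasing subsequence ending at i:
i:      1  2  3  4  5  6  7  8  9 10 11 12 13 14
a[i]:  10  6  4  3  9  7  8 12 14  1 13  2 11  5
S:     10  6  4  3 15 13 21 33 47  1 46  3 32  9
Maximum is 47 (e.g. 6 + 7 + 8 + 12 + 14).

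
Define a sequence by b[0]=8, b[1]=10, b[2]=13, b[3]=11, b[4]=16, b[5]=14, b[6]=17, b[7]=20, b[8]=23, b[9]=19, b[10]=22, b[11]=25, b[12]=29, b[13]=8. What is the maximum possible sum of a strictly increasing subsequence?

Let S[i] be the best sum of a strictly increasing subsequence ending at i:
i:       0   1   2   3   4   5   6   7   8   9  10  11  12  13
b[i]:    8  10  13  11  16  14  17  20  23  19  22  25  29   8
S:       8  18  31  29  47  45  64  84 107  83 106 132 161   8
Maximum is 161 (e.g. 8 + 10 + 13 + 16 + 17 + 20 + 23 + 25 + 29).

161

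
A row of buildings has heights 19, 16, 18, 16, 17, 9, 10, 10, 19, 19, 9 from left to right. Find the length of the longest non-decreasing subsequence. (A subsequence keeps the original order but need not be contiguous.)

5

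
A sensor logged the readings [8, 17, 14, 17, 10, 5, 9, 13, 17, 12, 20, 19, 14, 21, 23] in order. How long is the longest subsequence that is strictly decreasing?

4

Negate each value so 'decreasing' becomes 'increasing', then run patience tails on the negated sequence:
-8 → extends → [-8]
-17 → replaces -8 → [-17]
-14 → extends → [-17, -14]
-17 → already a tail → [-17, -14]
-10 → extends → [-17, -14, -10]
-5 → extends → [-17, -14, -10, -5]
-9 → replaces -5 → [-17, -14, -10, -9]
-13 → replaces -10 → [-17, -14, -13, -9]
-17 → already a tail → [-17, -14, -13, -9]
-12 → replaces -9 → [-17, -14, -13, -12]
-20 → replaces -17 → [-20, -14, -13, -12]
-19 → replaces -14 → [-20, -19, -13, -12]
-14 → replaces -13 → [-20, -19, -14, -12]
-21 → replaces -20 → [-21, -19, -14, -12]
-23 → replaces -21 → [-23, -19, -14, -12]
Four tails, so the longest strictly decreasing subsequence of the original has length 4.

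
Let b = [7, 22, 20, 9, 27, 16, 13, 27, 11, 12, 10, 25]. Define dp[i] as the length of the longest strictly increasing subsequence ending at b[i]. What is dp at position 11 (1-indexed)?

3

dp[i] = 1 + max{dp[j] : j<i, b[j]<b[i]} (or 1 if no such j):
i:      1  2  3  4  5  6  7  8  9 10 11 12
b[i]:   7 22 20  9 27 16 13 27 11 12 10 25
dp:     1  2  2  2  3  3  3  4  3  4  3  5
At index 11 the value is 3.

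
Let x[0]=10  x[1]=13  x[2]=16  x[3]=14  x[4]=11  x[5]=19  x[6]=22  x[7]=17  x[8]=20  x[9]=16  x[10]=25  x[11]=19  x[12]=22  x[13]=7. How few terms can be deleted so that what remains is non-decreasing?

8

Fewest deletions = n − (longest non-decreasing subsequence).
i:      0  1  2  3  4  5  6  7  8  9 10 11 12 13
x[i]:  10 13 16 14 11 19 22 17 20 16 25 19 22  7
dp:     1  2  3  3  2  4  5  4  5  4  6  5  6  1
max dp = 6, so deletions = 14 − 6 = 8.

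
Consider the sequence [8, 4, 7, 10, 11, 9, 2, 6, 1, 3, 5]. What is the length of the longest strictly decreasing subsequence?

Negate each value so 'decreasing' becomes 'increasing', then run patience tails on the negated sequence:
-8 → extends → [-8]
-4 → extends → [-8, -4]
-7 → replaces -4 → [-8, -7]
-10 → replaces -8 → [-10, -7]
-11 → replaces -10 → [-11, -7]
-9 → replaces -7 → [-11, -9]
-2 → extends → [-11, -9, -2]
-6 → replaces -2 → [-11, -9, -6]
-1 → extends → [-11, -9, -6, -1]
-3 → replaces -1 → [-11, -9, -6, -3]
-5 → replaces -3 → [-11, -9, -6, -5]
Four tails, so the longest strictly decreasing subsequence of the original has length 4.

4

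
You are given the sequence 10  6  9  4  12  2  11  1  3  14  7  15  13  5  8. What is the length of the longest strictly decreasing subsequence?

5

Negate each value so 'decreasing' becomes 'increasing', then run patience tails on the negated sequence:
-10 → extends → [-10]
-6 → extends → [-10, -6]
-9 → replaces -6 → [-10, -9]
-4 → extends → [-10, -9, -4]
-12 → replaces -10 → [-12, -9, -4]
-2 → extends → [-12, -9, -4, -2]
-11 → replaces -9 → [-12, -11, -4, -2]
-1 → extends → [-12, -11, -4, -2, -1]
-3 → replaces -2 → [-12, -11, -4, -3, -1]
-14 → replaces -12 → [-14, -11, -4, -3, -1]
-7 → replaces -4 → [-14, -11, -7, -3, -1]
-15 → replaces -14 → [-15, -11, -7, -3, -1]
-13 → replaces -11 → [-15, -13, -7, -3, -1]
-5 → replaces -3 → [-15, -13, -7, -5, -1]
-8 → replaces -7 → [-15, -13, -8, -5, -1]
Five tails, so the longest strictly decreasing subsequence of the original has length 5.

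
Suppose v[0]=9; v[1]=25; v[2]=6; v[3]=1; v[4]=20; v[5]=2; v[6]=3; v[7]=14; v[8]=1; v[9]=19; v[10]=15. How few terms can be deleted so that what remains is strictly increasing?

6

Fewest deletions = n − (longest strictly increasing subsequence).
Patience tails:
9 → extends → [9]
25 → extends → [9, 25]
6 → replaces 9 → [6, 25]
1 → replaces 6 → [1, 25]
20 → replaces 25 → [1, 20]
2 → replaces 20 → [1, 2]
3 → extends → [1, 2, 3]
14 → extends → [1, 2, 3, 14]
1 → already a tail → [1, 2, 3, 14]
19 → extends → [1, 2, 3, 14, 19]
15 → replaces 19 → [1, 2, 3, 14, 15]
Longest strictly increasing subsequence has length 5, so deletions = 11 − 5 = 6.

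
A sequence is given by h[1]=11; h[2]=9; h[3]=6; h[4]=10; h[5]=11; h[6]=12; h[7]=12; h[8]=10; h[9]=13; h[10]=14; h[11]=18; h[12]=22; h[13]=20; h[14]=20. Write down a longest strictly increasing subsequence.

9, 10, 11, 12, 13, 14, 18, 22

Patience tails give the LIS length; then backtrack through the dp parents:
11 → extends → [11]
9 → replaces 11 → [9]
6 → replaces 9 → [6]
10 → extends → [6, 10]
11 → extends → [6, 10, 11]
12 → extends → [6, 10, 11, 12]
12 → already a tail → [6, 10, 11, 12]
10 → already a tail → [6, 10, 11, 12]
13 → extends → [6, 10, 11, 12, 13]
14 → extends → [6, 10, 11, 12, 13, 14]
18 → extends → [6, 10, 11, 12, 13, 14, 18]
22 → extends → [6, 10, 11, 12, 13, 14, 18, 22]
20 → replaces 22 → [6, 10, 11, 12, 13, 14, 18, 20]
20 → already a tail → [6, 10, 11, 12, 13, 14, 18, 20]
Length 8; one witness is 9, 10, 11, 12, 13, 14, 18, 22.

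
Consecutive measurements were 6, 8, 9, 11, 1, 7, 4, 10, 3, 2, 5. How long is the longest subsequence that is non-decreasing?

4

Track the smallest tail for each achievable length (allowing ties):
6 → extends → [6]
8 → extends → [6, 8]
9 → extends → [6, 8, 9]
11 → extends → [6, 8, 9, 11]
1 → replaces 6 → [1, 8, 9, 11]
7 → replaces 8 → [1, 7, 9, 11]
4 → replaces 7 → [1, 4, 9, 11]
10 → replaces 11 → [1, 4, 9, 10]
3 → replaces 4 → [1, 3, 9, 10]
2 → replaces 3 → [1, 2, 9, 10]
5 → replaces 9 → [1, 2, 5, 10]
Four tails, so the longest non-decreasing subsequence has length 4 (e.g. 6, 8, 9, 11).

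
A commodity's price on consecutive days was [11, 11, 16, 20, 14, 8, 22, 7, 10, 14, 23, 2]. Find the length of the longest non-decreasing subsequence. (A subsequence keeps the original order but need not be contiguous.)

Track the smallest tail for each achievable length (allowing ties):
11 → extends → [11]
11 → extends → [11, 11]
16 → extends → [11, 11, 16]
20 → extends → [11, 11, 16, 20]
14 → replaces 16 → [11, 11, 14, 20]
8 → replaces 11 → [8, 11, 14, 20]
22 → extends → [8, 11, 14, 20, 22]
7 → replaces 8 → [7, 11, 14, 20, 22]
10 → replaces 11 → [7, 10, 14, 20, 22]
14 → replaces 20 → [7, 10, 14, 14, 22]
23 → extends → [7, 10, 14, 14, 22, 23]
2 → replaces 7 → [2, 10, 14, 14, 22, 23]
Six tails, so the longest non-decreasing subsequence has length 6 (e.g. 11, 11, 16, 20, 22, 23).

6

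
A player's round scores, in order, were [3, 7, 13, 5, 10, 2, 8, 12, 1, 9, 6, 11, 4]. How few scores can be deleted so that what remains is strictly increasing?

8

Fewest deletions = n − (longest strictly increasing subsequence).
Patience tails:
3 → extends → [3]
7 → extends → [3, 7]
13 → extends → [3, 7, 13]
5 → replaces 7 → [3, 5, 13]
10 → replaces 13 → [3, 5, 10]
2 → replaces 3 → [2, 5, 10]
8 → replaces 10 → [2, 5, 8]
12 → extends → [2, 5, 8, 12]
1 → replaces 2 → [1, 5, 8, 12]
9 → replaces 12 → [1, 5, 8, 9]
6 → replaces 8 → [1, 5, 6, 9]
11 → extends → [1, 5, 6, 9, 11]
4 → replaces 5 → [1, 4, 6, 9, 11]
Longest strictly increasing subsequence has length 5, so deletions = 13 − 5 = 8.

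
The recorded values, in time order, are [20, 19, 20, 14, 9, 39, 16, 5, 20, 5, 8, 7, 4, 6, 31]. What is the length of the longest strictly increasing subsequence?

4

Track the smallest tail for each achievable length (strict):
20 → extends → [20]
19 → replaces 20 → [19]
20 → extends → [19, 20]
14 → replaces 19 → [14, 20]
9 → replaces 14 → [9, 20]
39 → extends → [9, 20, 39]
16 → replaces 20 → [9, 16, 39]
5 → replaces 9 → [5, 16, 39]
20 → replaces 39 → [5, 16, 20]
5 → already a tail → [5, 16, 20]
8 → replaces 16 → [5, 8, 20]
7 → replaces 8 → [5, 7, 20]
4 → replaces 5 → [4, 7, 20]
6 → replaces 7 → [4, 6, 20]
31 → extends → [4, 6, 20, 31]
Four tails, so the longest strictly increasing subsequence has length 4 (e.g. 14, 16, 20, 31).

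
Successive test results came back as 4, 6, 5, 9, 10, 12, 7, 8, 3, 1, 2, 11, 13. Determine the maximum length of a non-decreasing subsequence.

6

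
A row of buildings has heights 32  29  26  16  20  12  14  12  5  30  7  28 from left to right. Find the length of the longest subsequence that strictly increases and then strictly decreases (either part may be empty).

7

inc[i] = longest strictly increasing subsequence ending at i; dec[i] = longest strictly decreasing subsequence starting at i:
i:      1  2  3  4  5  6  7  8  9 10 11 12
a[i]:  32 29 26 16 20 12 14 12  5 30  7 28
inc:    1  1  1  1  2  1  2  1  1  3  2  3
dec:    7  6  5  4  4  2  3  2  1  2  1  1
Best peak at i=1 (value 32): inc=1, dec=7, length 1+7−1 = 7.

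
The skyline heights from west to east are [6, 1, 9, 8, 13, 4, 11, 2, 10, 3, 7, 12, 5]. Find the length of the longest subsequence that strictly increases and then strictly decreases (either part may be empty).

7

inc[i] = longest strictly increasing subsequence ending at i; dec[i] = longest strictly decreasing subsequence starting at i:
i:      1  2  3  4  5  6  7  8  9 10 11 12 13
a[i]:   6  1  9  8 13  4 11  2 10  3  7 12  5
inc:    1  1  2  2  3  2  3  2  3  3  4  5  4
dec:    3  1  4  3  5  2  4  1  3  1  2  2  1
Best peak at i=5 (value 13): inc=3, dec=5, length 3+5−1 = 7.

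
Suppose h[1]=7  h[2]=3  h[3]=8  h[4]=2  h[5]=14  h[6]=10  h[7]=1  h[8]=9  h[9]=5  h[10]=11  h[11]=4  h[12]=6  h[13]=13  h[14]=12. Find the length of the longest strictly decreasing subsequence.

5

Negate each value so 'decreasing' becomes 'increasing', then run patience tails on the negated sequence:
-7 → extends → [-7]
-3 → extends → [-7, -3]
-8 → replaces -7 → [-8, -3]
-2 → extends → [-8, -3, -2]
-14 → replaces -8 → [-14, -3, -2]
-10 → replaces -3 → [-14, -10, -2]
-1 → extends → [-14, -10, -2, -1]
-9 → replaces -2 → [-14, -10, -9, -1]
-5 → replaces -1 → [-14, -10, -9, -5]
-11 → replaces -10 → [-14, -11, -9, -5]
-4 → extends → [-14, -11, -9, -5, -4]
-6 → replaces -5 → [-14, -11, -9, -6, -4]
-13 → replaces -11 → [-14, -13, -9, -6, -4]
-12 → replaces -9 → [-14, -13, -12, -6, -4]
Five tails, so the longest strictly decreasing subsequence of the original has length 5.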